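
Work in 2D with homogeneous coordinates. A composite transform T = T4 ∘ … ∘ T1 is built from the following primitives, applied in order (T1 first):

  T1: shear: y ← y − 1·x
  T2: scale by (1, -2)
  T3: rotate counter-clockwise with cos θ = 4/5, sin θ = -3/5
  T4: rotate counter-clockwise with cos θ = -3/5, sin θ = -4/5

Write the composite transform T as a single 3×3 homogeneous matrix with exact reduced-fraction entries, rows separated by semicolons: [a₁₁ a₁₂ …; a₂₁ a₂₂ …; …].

T1 = [1 0 0; -1 1 0; 0 0 1]
T2·T1 = [1 0 0; 2 -2 0; 0 0 1]
T3·…·T1 = [2 -6/5 0; 1 -8/5 0; 0 0 1]
T4·…·T1 = [-2/5 -14/25 0; -11/5 48/25 0; 0 0 1]

T = [-2/5 -14/25 0; -11/5 48/25 0; 0 0 1]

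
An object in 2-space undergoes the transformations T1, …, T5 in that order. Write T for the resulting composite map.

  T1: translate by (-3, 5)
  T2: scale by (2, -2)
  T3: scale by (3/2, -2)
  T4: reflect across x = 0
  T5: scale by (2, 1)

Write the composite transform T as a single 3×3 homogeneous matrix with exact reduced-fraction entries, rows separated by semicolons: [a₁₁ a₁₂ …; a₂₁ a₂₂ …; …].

T = [-6 0 18; 0 4 20; 0 0 1]

T1 = [1 0 -3; 0 1 5; 0 0 1]
T2·T1 = [2 0 -6; 0 -2 -10; 0 0 1]
T3·…·T1 = [3 0 -9; 0 4 20; 0 0 1]
T4·…·T1 = [-3 0 9; 0 4 20; 0 0 1]
T5·…·T1 = [-6 0 18; 0 4 20; 0 0 1]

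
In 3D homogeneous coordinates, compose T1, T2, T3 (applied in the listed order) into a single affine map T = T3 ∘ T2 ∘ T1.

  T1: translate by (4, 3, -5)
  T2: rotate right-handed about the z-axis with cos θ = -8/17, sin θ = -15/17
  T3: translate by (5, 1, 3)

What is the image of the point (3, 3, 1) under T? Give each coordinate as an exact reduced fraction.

T(p) = (7, -8, -1)

T1 translate by (4, 3, -5): (3, 3, 1) → (7, 6, -4)
T2 rotate right-handed about the z-axis with cos θ = -8/17, sin θ = -15/17: (7, 6, -4) → (2, -9, -4)
T3 translate by (5, 1, 3): (2, -9, -4) → (7, -8, -1)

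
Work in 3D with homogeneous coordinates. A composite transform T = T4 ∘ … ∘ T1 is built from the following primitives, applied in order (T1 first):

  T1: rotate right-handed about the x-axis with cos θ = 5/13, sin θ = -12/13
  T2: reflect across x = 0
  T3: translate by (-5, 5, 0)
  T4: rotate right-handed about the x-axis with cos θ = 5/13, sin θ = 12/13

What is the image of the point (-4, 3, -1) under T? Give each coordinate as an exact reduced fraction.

T1 rotate right-handed about the x-axis with cos θ = 5/13, sin θ = -12/13: (-4, 3, -1) → (-4, 3/13, -41/13)
T2 reflect across x = 0: (-4, 3/13, -41/13) → (4, 3/13, -41/13)
T3 translate by (-5, 5, 0): (4, 3/13, -41/13) → (-1, 68/13, -41/13)
T4 rotate right-handed about the x-axis with cos θ = 5/13, sin θ = 12/13: (-1, 68/13, -41/13) → (-1, 64/13, 47/13)

T(p) = (-1, 64/13, 47/13)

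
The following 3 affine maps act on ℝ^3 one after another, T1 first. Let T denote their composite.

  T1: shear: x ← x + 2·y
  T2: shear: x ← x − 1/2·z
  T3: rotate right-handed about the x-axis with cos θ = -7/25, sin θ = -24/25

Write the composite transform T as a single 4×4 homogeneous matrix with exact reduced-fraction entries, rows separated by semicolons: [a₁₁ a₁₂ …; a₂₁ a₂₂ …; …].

T = [1 2 -1/2 0; 0 -7/25 24/25 0; 0 -24/25 -7/25 0; 0 0 0 1]

T1 = [1 2 0 0; 0 1 0 0; 0 0 1 0; 0 0 0 1]
T2·T1 = [1 2 -1/2 0; 0 1 0 0; 0 0 1 0; 0 0 0 1]
T3·…·T1 = [1 2 -1/2 0; 0 -7/25 24/25 0; 0 -24/25 -7/25 0; 0 0 0 1]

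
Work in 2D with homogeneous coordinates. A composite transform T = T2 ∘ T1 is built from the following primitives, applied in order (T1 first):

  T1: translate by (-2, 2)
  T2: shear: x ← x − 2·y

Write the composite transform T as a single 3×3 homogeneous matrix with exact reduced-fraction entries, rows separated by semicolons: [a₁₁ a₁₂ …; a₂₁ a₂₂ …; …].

T = [1 -2 -6; 0 1 2; 0 0 1]

T1 = [1 0 -2; 0 1 2; 0 0 1]
T2·T1 = [1 -2 -6; 0 1 2; 0 0 1]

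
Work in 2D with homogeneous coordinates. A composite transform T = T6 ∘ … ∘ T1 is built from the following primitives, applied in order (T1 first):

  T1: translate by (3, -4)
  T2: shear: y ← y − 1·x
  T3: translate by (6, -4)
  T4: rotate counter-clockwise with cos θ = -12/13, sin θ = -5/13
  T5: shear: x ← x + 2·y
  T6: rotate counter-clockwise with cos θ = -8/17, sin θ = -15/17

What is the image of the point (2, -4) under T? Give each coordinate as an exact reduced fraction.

T1 translate by (3, -4): (2, -4) → (5, -8)
T2 shear: y ← y − 1·x: (5, -8) → (5, -13)
T3 translate by (6, -4): (5, -13) → (11, -17)
T4 rotate counter-clockwise with cos θ = -12/13, sin θ = -5/13: (11, -17) → (-217/13, 149/13)
T5 shear: x ← x + 2·y: (-217/13, 149/13) → (81/13, 149/13)
T6 rotate counter-clockwise with cos θ = -8/17, sin θ = -15/17: (81/13, 149/13) → (1587/221, -2407/221)

T(p) = (1587/221, -2407/221)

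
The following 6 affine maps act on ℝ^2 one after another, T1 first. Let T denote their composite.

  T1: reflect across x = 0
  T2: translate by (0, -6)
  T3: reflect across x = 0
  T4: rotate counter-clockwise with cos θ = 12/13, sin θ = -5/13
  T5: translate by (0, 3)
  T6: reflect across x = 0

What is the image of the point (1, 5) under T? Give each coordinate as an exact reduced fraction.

T1 reflect across x = 0: (1, 5) → (-1, 5)
T2 translate by (0, -6): (-1, 5) → (-1, -1)
T3 reflect across x = 0: (-1, -1) → (1, -1)
T4 rotate counter-clockwise with cos θ = 12/13, sin θ = -5/13: (1, -1) → (7/13, -17/13)
T5 translate by (0, 3): (7/13, -17/13) → (7/13, 22/13)
T6 reflect across x = 0: (7/13, 22/13) → (-7/13, 22/13)

T(p) = (-7/13, 22/13)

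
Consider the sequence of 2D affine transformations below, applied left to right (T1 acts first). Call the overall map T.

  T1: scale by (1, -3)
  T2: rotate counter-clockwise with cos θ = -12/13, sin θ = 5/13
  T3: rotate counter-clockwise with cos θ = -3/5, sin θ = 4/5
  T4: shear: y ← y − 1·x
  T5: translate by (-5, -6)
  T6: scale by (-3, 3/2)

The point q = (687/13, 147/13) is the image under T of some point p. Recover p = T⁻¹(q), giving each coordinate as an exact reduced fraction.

p = (-4, 4)

T1 = [1 0 0; 0 -3 0; 0 0 1]
T2·T1 = [-12/13 15/13 0; 5/13 36/13 0; 0 0 1]
T3·…·T1 = [16/65 -189/65 0; -63/65 -48/65 0; 0 0 1]
T4·…·T1 = [16/65 -189/65 0; -79/65 141/65 0; 0 0 1]
T5·…·T1 = [16/65 -189/65 -5; -79/65 141/65 -6; 0 0 1]
T6·…·T1 = [-48/65 567/65 15; -237/130 423/130 -9; 0 0 1]
det M = 27/2; M⁻¹ = [47/195 -42/65 -613/65; 79/585 -32/585 -491/195; 0 0 1]
M⁻¹ · (687/13, 147/13)ᵀ = (-4, 4)ᵀ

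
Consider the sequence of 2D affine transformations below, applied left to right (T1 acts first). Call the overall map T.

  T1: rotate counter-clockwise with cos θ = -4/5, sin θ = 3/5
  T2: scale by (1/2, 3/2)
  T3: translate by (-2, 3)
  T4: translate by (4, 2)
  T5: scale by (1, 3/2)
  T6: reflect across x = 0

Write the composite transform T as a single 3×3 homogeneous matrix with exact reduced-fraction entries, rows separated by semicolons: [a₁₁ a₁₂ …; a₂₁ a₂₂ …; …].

T1 = [-4/5 -3/5 0; 3/5 -4/5 0; 0 0 1]
T2·T1 = [-2/5 -3/10 0; 9/10 -6/5 0; 0 0 1]
T3·…·T1 = [-2/5 -3/10 -2; 9/10 -6/5 3; 0 0 1]
T4·…·T1 = [-2/5 -3/10 2; 9/10 -6/5 5; 0 0 1]
T5·…·T1 = [-2/5 -3/10 2; 27/20 -9/5 15/2; 0 0 1]
T6·…·T1 = [2/5 3/10 -2; 27/20 -9/5 15/2; 0 0 1]

T = [2/5 3/10 -2; 27/20 -9/5 15/2; 0 0 1]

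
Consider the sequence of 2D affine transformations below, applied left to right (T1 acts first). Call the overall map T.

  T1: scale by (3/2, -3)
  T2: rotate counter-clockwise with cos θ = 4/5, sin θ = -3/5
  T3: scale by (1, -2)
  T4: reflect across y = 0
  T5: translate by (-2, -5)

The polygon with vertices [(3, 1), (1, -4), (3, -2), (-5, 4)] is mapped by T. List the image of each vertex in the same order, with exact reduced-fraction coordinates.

image vertices: (-1/5, -76/5), (32/5, 62/5), (26/5, -4/5), (-76/5, -76/5)

T1 scale by (3/2, -3): (3, 1) → (9/2, -3); (1, -4) → (3/2, 12); (3, -2) → (9/2, 6); (-5, 4) → (-15/2, -12)
T2 rotate counter-clockwise with cos θ = 4/5, sin θ = -3/5: (9/2, -3) → (9/5, -51/10); (3/2, 12) → (42/5, 87/10); (9/2, 6) → (36/5, 21/10); (-15/2, -12) → (-66/5, -51/10)
T3 scale by (1, -2): (9/5, -51/10) → (9/5, 51/5); (42/5, 87/10) → (42/5, -87/5); (36/5, 21/10) → (36/5, -21/5); (-66/5, -51/10) → (-66/5, 51/5)
T4 reflect across y = 0: (9/5, 51/5) → (9/5, -51/5); (42/5, -87/5) → (42/5, 87/5); (36/5, -21/5) → (36/5, 21/5); (-66/5, 51/5) → (-66/5, -51/5)
T5 translate by (-2, -5): (9/5, -51/5) → (-1/5, -76/5); (42/5, 87/5) → (32/5, 62/5); (36/5, 21/5) → (26/5, -4/5); (-66/5, -51/5) → (-76/5, -76/5)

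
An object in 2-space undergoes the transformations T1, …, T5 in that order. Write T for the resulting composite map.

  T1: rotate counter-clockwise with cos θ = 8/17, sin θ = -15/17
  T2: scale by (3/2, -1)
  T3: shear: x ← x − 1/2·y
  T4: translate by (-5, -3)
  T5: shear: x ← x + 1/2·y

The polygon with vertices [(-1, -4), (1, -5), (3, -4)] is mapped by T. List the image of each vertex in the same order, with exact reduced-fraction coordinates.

image vertices: (-25/2, -2), (-211/17, 4/17), (-329/34, 26/17)

T1 rotate counter-clockwise with cos θ = 8/17, sin θ = -15/17: (-1, -4) → (-4, -1); (1, -5) → (-67/17, -55/17); (3, -4) → (-36/17, -77/17)
T2 scale by (3/2, -1): (-4, -1) → (-6, 1); (-67/17, -55/17) → (-201/34, 55/17); (-36/17, -77/17) → (-54/17, 77/17)
T3 shear: x ← x − 1/2·y: (-6, 1) → (-13/2, 1); (-201/34, 55/17) → (-128/17, 55/17); (-54/17, 77/17) → (-185/34, 77/17)
T4 translate by (-5, -3): (-13/2, 1) → (-23/2, -2); (-128/17, 55/17) → (-213/17, 4/17); (-185/34, 77/17) → (-355/34, 26/17)
T5 shear: x ← x + 1/2·y: (-23/2, -2) → (-25/2, -2); (-213/17, 4/17) → (-211/17, 4/17); (-355/34, 26/17) → (-329/34, 26/17)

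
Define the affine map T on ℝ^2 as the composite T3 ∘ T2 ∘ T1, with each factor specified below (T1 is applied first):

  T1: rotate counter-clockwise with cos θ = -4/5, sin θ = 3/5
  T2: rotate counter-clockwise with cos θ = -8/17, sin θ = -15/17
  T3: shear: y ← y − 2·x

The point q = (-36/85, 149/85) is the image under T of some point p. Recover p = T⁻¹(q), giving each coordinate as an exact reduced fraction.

p = (0, 1)

T1 = [-4/5 -3/5 0; 3/5 -4/5 0; 0 0 1]
T2·T1 = [77/85 -36/85 0; 36/85 77/85 0; 0 0 1]
T3·…·T1 = [77/85 -36/85 0; -118/85 149/85 0; 0 0 1]
det M = 1; M⁻¹ = [149/85 36/85 0; 118/85 77/85 0; 0 0 1]
M⁻¹ · (-36/85, 149/85)ᵀ = (0, 1)ᵀ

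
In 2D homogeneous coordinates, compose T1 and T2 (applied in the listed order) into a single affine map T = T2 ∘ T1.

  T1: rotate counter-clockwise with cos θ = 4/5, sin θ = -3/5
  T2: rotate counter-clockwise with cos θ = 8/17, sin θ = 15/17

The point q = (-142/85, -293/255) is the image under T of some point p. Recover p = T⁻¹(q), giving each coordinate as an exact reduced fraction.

p = (-2, -1/3)

T1 = [4/5 3/5 0; -3/5 4/5 0; 0 0 1]
T2·T1 = [77/85 -36/85 0; 36/85 77/85 0; 0 0 1]
det M = 1; M⁻¹ = [77/85 36/85 0; -36/85 77/85 0; 0 0 1]
M⁻¹ · (-142/85, -293/255)ᵀ = (-2, -1/3)ᵀ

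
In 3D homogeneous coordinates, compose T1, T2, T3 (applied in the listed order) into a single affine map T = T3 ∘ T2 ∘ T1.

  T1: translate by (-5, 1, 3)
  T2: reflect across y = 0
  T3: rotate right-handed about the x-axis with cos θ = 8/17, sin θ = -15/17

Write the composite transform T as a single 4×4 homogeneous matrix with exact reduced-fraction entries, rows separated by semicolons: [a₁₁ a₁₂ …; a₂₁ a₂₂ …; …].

T = [1 0 0 -5; 0 -8/17 15/17 37/17; 0 15/17 8/17 39/17; 0 0 0 1]

T1 = [1 0 0 -5; 0 1 0 1; 0 0 1 3; 0 0 0 1]
T2·T1 = [1 0 0 -5; 0 -1 0 -1; 0 0 1 3; 0 0 0 1]
T3·…·T1 = [1 0 0 -5; 0 -8/17 15/17 37/17; 0 15/17 8/17 39/17; 0 0 0 1]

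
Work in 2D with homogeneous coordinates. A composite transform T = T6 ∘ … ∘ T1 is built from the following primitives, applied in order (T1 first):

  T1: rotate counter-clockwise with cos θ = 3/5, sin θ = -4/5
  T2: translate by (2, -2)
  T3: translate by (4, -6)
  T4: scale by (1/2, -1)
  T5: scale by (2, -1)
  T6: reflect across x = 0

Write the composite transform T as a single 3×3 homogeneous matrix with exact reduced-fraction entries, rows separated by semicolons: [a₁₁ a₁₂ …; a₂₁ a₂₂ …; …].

T = [-3/5 -4/5 -6; -4/5 3/5 -8; 0 0 1]

T1 = [3/5 4/5 0; -4/5 3/5 0; 0 0 1]
T2·T1 = [3/5 4/5 2; -4/5 3/5 -2; 0 0 1]
T3·…·T1 = [3/5 4/5 6; -4/5 3/5 -8; 0 0 1]
T4·…·T1 = [3/10 2/5 3; 4/5 -3/5 8; 0 0 1]
T5·…·T1 = [3/5 4/5 6; -4/5 3/5 -8; 0 0 1]
T6·…·T1 = [-3/5 -4/5 -6; -4/5 3/5 -8; 0 0 1]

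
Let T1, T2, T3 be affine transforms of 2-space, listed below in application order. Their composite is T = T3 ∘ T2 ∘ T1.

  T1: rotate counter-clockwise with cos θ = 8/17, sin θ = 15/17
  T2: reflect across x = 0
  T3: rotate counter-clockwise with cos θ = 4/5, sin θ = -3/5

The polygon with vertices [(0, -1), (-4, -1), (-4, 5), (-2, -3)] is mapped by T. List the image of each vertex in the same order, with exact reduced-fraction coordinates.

T1 rotate counter-clockwise with cos θ = 8/17, sin θ = 15/17: (0, -1) → (15/17, -8/17); (-4, -1) → (-1, -4); (-4, 5) → (-107/17, -20/17); (-2, -3) → (29/17, -54/17)
T2 reflect across x = 0: (15/17, -8/17) → (-15/17, -8/17); (-1, -4) → (1, -4); (-107/17, -20/17) → (107/17, -20/17); (29/17, -54/17) → (-29/17, -54/17)
T3 rotate counter-clockwise with cos θ = 4/5, sin θ = -3/5: (-15/17, -8/17) → (-84/85, 13/85); (1, -4) → (-8/5, -19/5); (107/17, -20/17) → (368/85, -401/85); (-29/17, -54/17) → (-278/85, -129/85)

image vertices: (-84/85, 13/85), (-8/5, -19/5), (368/85, -401/85), (-278/85, -129/85)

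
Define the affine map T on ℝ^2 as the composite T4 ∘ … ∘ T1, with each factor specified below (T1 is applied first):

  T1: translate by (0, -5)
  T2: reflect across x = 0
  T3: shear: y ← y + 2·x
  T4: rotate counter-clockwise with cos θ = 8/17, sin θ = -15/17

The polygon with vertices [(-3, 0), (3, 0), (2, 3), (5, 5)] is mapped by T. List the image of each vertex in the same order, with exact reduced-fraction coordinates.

T1 translate by (0, -5): (-3, 0) → (-3, -5); (3, 0) → (3, -5); (2, 3) → (2, -2); (5, 5) → (5, 0)
T2 reflect across x = 0: (-3, -5) → (3, -5); (3, -5) → (-3, -5); (2, -2) → (-2, -2); (5, 0) → (-5, 0)
T3 shear: y ← y + 2·x: (3, -5) → (3, 1); (-3, -5) → (-3, -11); (-2, -2) → (-2, -6); (-5, 0) → (-5, -10)
T4 rotate counter-clockwise with cos θ = 8/17, sin θ = -15/17: (3, 1) → (39/17, -37/17); (-3, -11) → (-189/17, -43/17); (-2, -6) → (-106/17, -18/17); (-5, -10) → (-190/17, -5/17)

image vertices: (39/17, -37/17), (-189/17, -43/17), (-106/17, -18/17), (-190/17, -5/17)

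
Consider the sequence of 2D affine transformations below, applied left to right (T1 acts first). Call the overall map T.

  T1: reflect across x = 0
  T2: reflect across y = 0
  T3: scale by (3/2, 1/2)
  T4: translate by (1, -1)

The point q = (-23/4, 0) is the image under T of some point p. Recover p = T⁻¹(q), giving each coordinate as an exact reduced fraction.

T1 = [-1 0 0; 0 1 0; 0 0 1]
T2·T1 = [-1 0 0; 0 -1 0; 0 0 1]
T3·…·T1 = [-3/2 0 0; 0 -1/2 0; 0 0 1]
T4·…·T1 = [-3/2 0 1; 0 -1/2 -1; 0 0 1]
det M = 3/4; M⁻¹ = [-2/3 0 2/3; 0 -2 -2; 0 0 1]
M⁻¹ · (-23/4, 0)ᵀ = (9/2, -2)ᵀ

p = (9/2, -2)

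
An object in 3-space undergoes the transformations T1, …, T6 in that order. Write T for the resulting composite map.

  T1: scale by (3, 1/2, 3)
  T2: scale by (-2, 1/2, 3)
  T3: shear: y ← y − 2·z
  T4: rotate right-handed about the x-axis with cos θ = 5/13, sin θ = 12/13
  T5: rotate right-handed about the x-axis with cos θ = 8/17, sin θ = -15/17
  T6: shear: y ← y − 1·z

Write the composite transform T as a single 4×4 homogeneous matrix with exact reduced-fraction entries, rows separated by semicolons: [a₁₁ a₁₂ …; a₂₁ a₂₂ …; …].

T1 = [3 0 0 0; 0 1/2 0 0; 0 0 3 0; 0 0 0 1]
T2·T1 = [-6 0 0 0; 0 1/4 0 0; 0 0 9 0; 0 0 0 1]
T3·…·T1 = [-6 0 0 0; 0 1/4 -18 0; 0 0 9 0; 0 0 0 1]
T4·…·T1 = [-6 0 0 0; 0 5/52 -198/13 0; 0 3/13 -171/13 0; 0 0 0 1]
T5·…·T1 = [-6 0 0 0; 0 55/221 -4149/221 0; 0 21/884 1602/221 0; 0 0 0 1]
T6·…·T1 = [-6 0 0 0; 0 199/884 -5751/221 0; 0 21/884 1602/221 0; 0 0 0 1]

T = [-6 0 0 0; 0 199/884 -5751/221 0; 0 21/884 1602/221 0; 0 0 0 1]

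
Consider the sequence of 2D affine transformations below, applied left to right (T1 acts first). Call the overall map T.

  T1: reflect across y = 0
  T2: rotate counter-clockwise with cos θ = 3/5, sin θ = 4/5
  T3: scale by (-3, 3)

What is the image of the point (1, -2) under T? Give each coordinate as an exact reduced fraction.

T(p) = (3, 6)

T1 reflect across y = 0: (1, -2) → (1, 2)
T2 rotate counter-clockwise with cos θ = 3/5, sin θ = 4/5: (1, 2) → (-1, 2)
T3 scale by (-3, 3): (-1, 2) → (3, 6)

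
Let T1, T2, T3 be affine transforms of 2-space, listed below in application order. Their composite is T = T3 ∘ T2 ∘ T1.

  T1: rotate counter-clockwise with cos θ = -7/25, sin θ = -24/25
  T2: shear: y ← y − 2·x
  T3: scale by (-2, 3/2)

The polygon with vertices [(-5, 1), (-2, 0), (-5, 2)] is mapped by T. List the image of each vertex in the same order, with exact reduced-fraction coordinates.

image vertices: (-118/25, -3/10), (-28/25, 6/5), (-166/25, -18/5)

T1 rotate counter-clockwise with cos θ = -7/25, sin θ = -24/25: (-5, 1) → (59/25, 113/25); (-2, 0) → (14/25, 48/25); (-5, 2) → (83/25, 106/25)
T2 shear: y ← y − 2·x: (59/25, 113/25) → (59/25, -1/5); (14/25, 48/25) → (14/25, 4/5); (83/25, 106/25) → (83/25, -12/5)
T3 scale by (-2, 3/2): (59/25, -1/5) → (-118/25, -3/10); (14/25, 4/5) → (-28/25, 6/5); (83/25, -12/5) → (-166/25, -18/5)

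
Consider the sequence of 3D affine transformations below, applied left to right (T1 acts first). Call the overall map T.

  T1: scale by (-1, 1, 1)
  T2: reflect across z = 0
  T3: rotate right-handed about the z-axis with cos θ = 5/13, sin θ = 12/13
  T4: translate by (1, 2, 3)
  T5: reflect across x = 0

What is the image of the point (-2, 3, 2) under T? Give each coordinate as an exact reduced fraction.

T1 scale by (-1, 1, 1): (-2, 3, 2) → (2, 3, 2)
T2 reflect across z = 0: (2, 3, 2) → (2, 3, -2)
T3 rotate right-handed about the z-axis with cos θ = 5/13, sin θ = 12/13: (2, 3, -2) → (-2, 3, -2)
T4 translate by (1, 2, 3): (-2, 3, -2) → (-1, 5, 1)
T5 reflect across x = 0: (-1, 5, 1) → (1, 5, 1)

T(p) = (1, 5, 1)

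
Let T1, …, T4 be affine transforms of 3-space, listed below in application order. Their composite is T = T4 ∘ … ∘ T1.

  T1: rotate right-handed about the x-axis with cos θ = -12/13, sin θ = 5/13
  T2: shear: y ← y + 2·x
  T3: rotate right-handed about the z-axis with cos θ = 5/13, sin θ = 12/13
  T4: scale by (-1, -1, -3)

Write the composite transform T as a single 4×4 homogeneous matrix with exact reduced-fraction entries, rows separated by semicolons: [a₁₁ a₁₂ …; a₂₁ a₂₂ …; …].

T1 = [1 0 0 0; 0 -12/13 -5/13 0; 0 5/13 -12/13 0; 0 0 0 1]
T2·T1 = [1 0 0 0; 2 -12/13 -5/13 0; 0 5/13 -12/13 0; 0 0 0 1]
T3·…·T1 = [-19/13 144/169 60/169 0; 22/13 -60/169 -25/169 0; 0 5/13 -12/13 0; 0 0 0 1]
T4·…·T1 = [19/13 -144/169 -60/169 0; -22/13 60/169 25/169 0; 0 -15/13 36/13 0; 0 0 0 1]

T = [19/13 -144/169 -60/169 0; -22/13 60/169 25/169 0; 0 -15/13 36/13 0; 0 0 0 1]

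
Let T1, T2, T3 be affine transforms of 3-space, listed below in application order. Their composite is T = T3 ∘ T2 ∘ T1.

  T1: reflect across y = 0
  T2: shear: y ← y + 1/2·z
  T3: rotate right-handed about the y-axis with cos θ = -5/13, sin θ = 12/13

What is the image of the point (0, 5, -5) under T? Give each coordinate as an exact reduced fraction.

T(p) = (-60/13, -15/2, 25/13)

T1 reflect across y = 0: (0, 5, -5) → (0, -5, -5)
T2 shear: y ← y + 1/2·z: (0, -5, -5) → (0, -15/2, -5)
T3 rotate right-handed about the y-axis with cos θ = -5/13, sin θ = 12/13: (0, -15/2, -5) → (-60/13, -15/2, 25/13)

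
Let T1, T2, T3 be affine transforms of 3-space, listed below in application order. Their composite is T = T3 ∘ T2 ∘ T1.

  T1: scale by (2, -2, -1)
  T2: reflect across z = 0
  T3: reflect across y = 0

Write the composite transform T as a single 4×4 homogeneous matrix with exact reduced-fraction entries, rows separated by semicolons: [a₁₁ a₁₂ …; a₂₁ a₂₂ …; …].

T1 = [2 0 0 0; 0 -2 0 0; 0 0 -1 0; 0 0 0 1]
T2·T1 = [2 0 0 0; 0 -2 0 0; 0 0 1 0; 0 0 0 1]
T3·…·T1 = [2 0 0 0; 0 2 0 0; 0 0 1 0; 0 0 0 1]

T = [2 0 0 0; 0 2 0 0; 0 0 1 0; 0 0 0 1]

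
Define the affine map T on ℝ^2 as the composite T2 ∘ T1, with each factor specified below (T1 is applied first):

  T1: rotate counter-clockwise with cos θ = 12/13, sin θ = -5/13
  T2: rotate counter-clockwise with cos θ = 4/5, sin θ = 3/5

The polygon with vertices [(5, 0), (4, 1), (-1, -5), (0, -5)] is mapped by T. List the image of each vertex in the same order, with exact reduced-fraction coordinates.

image vertices: (63/13, 16/13), (236/65, 127/65), (17/65, -331/65), (16/13, -63/13)

T1 rotate counter-clockwise with cos θ = 12/13, sin θ = -5/13: (5, 0) → (60/13, -25/13); (4, 1) → (53/13, -8/13); (-1, -5) → (-37/13, -55/13); (0, -5) → (-25/13, -60/13)
T2 rotate counter-clockwise with cos θ = 4/5, sin θ = 3/5: (60/13, -25/13) → (63/13, 16/13); (53/13, -8/13) → (236/65, 127/65); (-37/13, -55/13) → (17/65, -331/65); (-25/13, -60/13) → (16/13, -63/13)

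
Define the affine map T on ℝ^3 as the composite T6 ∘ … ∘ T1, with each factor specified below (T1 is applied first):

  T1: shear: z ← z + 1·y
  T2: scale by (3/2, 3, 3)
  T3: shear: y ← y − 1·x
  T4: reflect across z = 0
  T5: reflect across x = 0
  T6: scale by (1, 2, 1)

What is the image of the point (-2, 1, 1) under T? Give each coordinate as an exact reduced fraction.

T(p) = (3, 12, -6)

T1 shear: z ← z + 1·y: (-2, 1, 1) → (-2, 1, 2)
T2 scale by (3/2, 3, 3): (-2, 1, 2) → (-3, 3, 6)
T3 shear: y ← y − 1·x: (-3, 3, 6) → (-3, 6, 6)
T4 reflect across z = 0: (-3, 6, 6) → (-3, 6, -6)
T5 reflect across x = 0: (-3, 6, -6) → (3, 6, -6)
T6 scale by (1, 2, 1): (3, 6, -6) → (3, 12, -6)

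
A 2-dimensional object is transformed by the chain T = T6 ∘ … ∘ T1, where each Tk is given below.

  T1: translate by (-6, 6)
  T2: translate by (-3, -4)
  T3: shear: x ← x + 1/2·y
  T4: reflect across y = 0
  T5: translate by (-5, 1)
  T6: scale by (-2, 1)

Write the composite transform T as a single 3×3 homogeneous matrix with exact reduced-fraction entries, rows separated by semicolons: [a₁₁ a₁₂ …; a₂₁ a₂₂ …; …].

T1 = [1 0 -6; 0 1 6; 0 0 1]
T2·T1 = [1 0 -9; 0 1 2; 0 0 1]
T3·…·T1 = [1 1/2 -8; 0 1 2; 0 0 1]
T4·…·T1 = [1 1/2 -8; 0 -1 -2; 0 0 1]
T5·…·T1 = [1 1/2 -13; 0 -1 -1; 0 0 1]
T6·…·T1 = [-2 -1 26; 0 -1 -1; 0 0 1]

T = [-2 -1 26; 0 -1 -1; 0 0 1]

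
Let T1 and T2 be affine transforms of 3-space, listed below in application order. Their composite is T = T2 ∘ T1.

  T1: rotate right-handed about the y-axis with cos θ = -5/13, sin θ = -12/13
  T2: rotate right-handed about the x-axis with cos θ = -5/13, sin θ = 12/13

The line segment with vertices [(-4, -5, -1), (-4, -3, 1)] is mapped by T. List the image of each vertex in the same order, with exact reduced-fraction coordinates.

image vertices: (32/13, 841/169, -565/169), (8/13, 831/169, -203/169)

T1 rotate right-handed about the y-axis with cos θ = -5/13, sin θ = -12/13: (-4, -5, -1) → (32/13, -5, -43/13); (-4, -3, 1) → (8/13, -3, -53/13)
T2 rotate right-handed about the x-axis with cos θ = -5/13, sin θ = 12/13: (32/13, -5, -43/13) → (32/13, 841/169, -565/169); (8/13, -3, -53/13) → (8/13, 831/169, -203/169)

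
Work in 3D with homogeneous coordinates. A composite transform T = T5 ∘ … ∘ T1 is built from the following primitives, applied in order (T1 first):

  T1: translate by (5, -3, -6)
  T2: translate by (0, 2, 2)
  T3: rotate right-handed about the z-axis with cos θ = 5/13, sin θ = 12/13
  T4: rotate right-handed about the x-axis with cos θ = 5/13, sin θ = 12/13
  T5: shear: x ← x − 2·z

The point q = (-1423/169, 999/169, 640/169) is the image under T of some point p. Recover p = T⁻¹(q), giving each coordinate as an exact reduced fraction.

T1 = [1 0 0 5; 0 1 0 -3; 0 0 1 -6; 0 0 0 1]
T2·T1 = [1 0 0 5; 0 1 0 -1; 0 0 1 -4; 0 0 0 1]
T3·…·T1 = [5/13 -12/13 0 37/13; 12/13 5/13 0 55/13; 0 0 1 -4; 0 0 0 1]
T4·…·T1 = [5/13 -12/13 0 37/13; 60/169 25/169 -12/13 899/169; 144/169 60/169 5/13 400/169; 0 0 0 1]
T5·…·T1 = [-223/169 -276/169 -10/13 -319/169; 60/169 25/169 -12/13 899/169; 144/169 60/169 5/13 400/169; 0 0 0 1]
det M = 1; M⁻¹ = [5/13 60/169 274/169 -5; -12/13 25/169 -252/169 1; 0 -12/13 5/13 4; 0 0 0 1]
M⁻¹ · (-1423/169, 999/169, 640/169)ᵀ = (0, 4, 0)ᵀ

p = (0, 4, 0)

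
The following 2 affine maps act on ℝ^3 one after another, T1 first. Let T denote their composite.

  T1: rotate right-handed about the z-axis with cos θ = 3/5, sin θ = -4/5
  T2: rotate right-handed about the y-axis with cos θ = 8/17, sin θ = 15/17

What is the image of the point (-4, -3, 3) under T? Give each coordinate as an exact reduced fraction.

T1 rotate right-handed about the z-axis with cos θ = 3/5, sin θ = -4/5: (-4, -3, 3) → (-24/5, 7/5, 3)
T2 rotate right-handed about the y-axis with cos θ = 8/17, sin θ = 15/17: (-24/5, 7/5, 3) → (33/85, 7/5, 96/17)

T(p) = (33/85, 7/5, 96/17)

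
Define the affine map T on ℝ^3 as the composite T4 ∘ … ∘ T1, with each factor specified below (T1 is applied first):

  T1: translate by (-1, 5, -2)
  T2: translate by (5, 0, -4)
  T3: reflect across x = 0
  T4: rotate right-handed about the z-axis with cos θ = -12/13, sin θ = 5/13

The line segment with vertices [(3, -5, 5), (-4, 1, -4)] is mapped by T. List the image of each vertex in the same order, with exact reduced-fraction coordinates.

T1 translate by (-1, 5, -2): (3, -5, 5) → (2, 0, 3); (-4, 1, -4) → (-5, 6, -6)
T2 translate by (5, 0, -4): (2, 0, 3) → (7, 0, -1); (-5, 6, -6) → (0, 6, -10)
T3 reflect across x = 0: (7, 0, -1) → (-7, 0, -1); (0, 6, -10) → (0, 6, -10)
T4 rotate right-handed about the z-axis with cos θ = -12/13, sin θ = 5/13: (-7, 0, -1) → (84/13, -35/13, -1); (0, 6, -10) → (-30/13, -72/13, -10)

image vertices: (84/13, -35/13, -1), (-30/13, -72/13, -10)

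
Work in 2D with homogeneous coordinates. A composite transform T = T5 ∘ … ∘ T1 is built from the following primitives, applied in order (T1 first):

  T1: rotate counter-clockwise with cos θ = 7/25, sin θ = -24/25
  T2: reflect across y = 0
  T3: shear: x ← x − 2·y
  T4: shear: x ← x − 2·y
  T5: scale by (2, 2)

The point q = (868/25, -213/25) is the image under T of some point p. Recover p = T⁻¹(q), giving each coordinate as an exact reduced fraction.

p = (-4, 3/2)

T1 = [7/25 24/25 0; -24/25 7/25 0; 0 0 1]
T2·T1 = [7/25 24/25 0; 24/25 -7/25 0; 0 0 1]
T3·…·T1 = [-41/25 38/25 0; 24/25 -7/25 0; 0 0 1]
T4·…·T1 = [-89/25 52/25 0; 24/25 -7/25 0; 0 0 1]
T5·…·T1 = [-178/25 104/25 0; 48/25 -14/25 0; 0 0 1]
det M = -4; M⁻¹ = [7/50 26/25 0; 12/25 89/50 0; 0 0 1]
M⁻¹ · (868/25, -213/25)ᵀ = (-4, 3/2)ᵀ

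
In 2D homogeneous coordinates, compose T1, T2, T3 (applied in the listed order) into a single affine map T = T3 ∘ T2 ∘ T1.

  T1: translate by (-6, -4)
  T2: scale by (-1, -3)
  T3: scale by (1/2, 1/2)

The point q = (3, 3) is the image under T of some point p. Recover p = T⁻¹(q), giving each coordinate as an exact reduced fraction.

p = (0, 2)

T1 = [1 0 -6; 0 1 -4; 0 0 1]
T2·T1 = [-1 0 6; 0 -3 12; 0 0 1]
T3·…·T1 = [-1/2 0 3; 0 -3/2 6; 0 0 1]
det M = 3/4; M⁻¹ = [-2 0 6; 0 -2/3 4; 0 0 1]
M⁻¹ · (3, 3)ᵀ = (0, 2)ᵀ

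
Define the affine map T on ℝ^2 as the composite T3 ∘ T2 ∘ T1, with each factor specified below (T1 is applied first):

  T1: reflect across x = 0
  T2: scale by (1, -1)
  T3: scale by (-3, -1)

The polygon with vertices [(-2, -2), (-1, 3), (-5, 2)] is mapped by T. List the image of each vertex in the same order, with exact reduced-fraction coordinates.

image vertices: (-6, -2), (-3, 3), (-15, 2)

T1 reflect across x = 0: (-2, -2) → (2, -2); (-1, 3) → (1, 3); (-5, 2) → (5, 2)
T2 scale by (1, -1): (2, -2) → (2, 2); (1, 3) → (1, -3); (5, 2) → (5, -2)
T3 scale by (-3, -1): (2, 2) → (-6, -2); (1, -3) → (-3, 3); (5, -2) → (-15, 2)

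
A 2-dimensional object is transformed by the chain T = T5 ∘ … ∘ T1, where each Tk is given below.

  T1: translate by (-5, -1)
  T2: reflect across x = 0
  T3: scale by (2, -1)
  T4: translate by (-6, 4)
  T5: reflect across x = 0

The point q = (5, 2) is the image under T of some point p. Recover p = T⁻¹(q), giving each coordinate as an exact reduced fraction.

T1 = [1 0 -5; 0 1 -1; 0 0 1]
T2·T1 = [-1 0 5; 0 1 -1; 0 0 1]
T3·…·T1 = [-2 0 10; 0 -1 1; 0 0 1]
T4·…·T1 = [-2 0 4; 0 -1 5; 0 0 1]
T5·…·T1 = [2 0 -4; 0 -1 5; 0 0 1]
det M = -2; M⁻¹ = [1/2 0 2; 0 -1 5; 0 0 1]
M⁻¹ · (5, 2)ᵀ = (9/2, 3)ᵀ

p = (9/2, 3)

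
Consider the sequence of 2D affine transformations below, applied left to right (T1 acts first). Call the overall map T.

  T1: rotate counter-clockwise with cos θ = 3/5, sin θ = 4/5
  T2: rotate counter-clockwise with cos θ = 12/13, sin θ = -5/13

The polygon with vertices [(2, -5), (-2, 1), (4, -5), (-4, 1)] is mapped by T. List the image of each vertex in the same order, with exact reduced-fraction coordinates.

T1 rotate counter-clockwise with cos θ = 3/5, sin θ = 4/5: (2, -5) → (26/5, -7/5); (-2, 1) → (-2, -1); (4, -5) → (32/5, 1/5); (-4, 1) → (-16/5, -13/5)
T2 rotate counter-clockwise with cos θ = 12/13, sin θ = -5/13: (26/5, -7/5) → (277/65, -214/65); (-2, -1) → (-29/13, -2/13); (32/5, 1/5) → (389/65, -148/65); (-16/5, -13/5) → (-257/65, -76/65)

image vertices: (277/65, -214/65), (-29/13, -2/13), (389/65, -148/65), (-257/65, -76/65)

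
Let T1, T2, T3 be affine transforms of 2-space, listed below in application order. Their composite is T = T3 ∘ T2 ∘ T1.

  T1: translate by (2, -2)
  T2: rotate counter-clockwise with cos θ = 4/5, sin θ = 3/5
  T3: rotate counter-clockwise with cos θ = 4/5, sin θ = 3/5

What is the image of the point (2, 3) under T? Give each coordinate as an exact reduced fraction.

T(p) = (4/25, 103/25)

T1 translate by (2, -2): (2, 3) → (4, 1)
T2 rotate counter-clockwise with cos θ = 4/5, sin θ = 3/5: (4, 1) → (13/5, 16/5)
T3 rotate counter-clockwise with cos θ = 4/5, sin θ = 3/5: (13/5, 16/5) → (4/25, 103/25)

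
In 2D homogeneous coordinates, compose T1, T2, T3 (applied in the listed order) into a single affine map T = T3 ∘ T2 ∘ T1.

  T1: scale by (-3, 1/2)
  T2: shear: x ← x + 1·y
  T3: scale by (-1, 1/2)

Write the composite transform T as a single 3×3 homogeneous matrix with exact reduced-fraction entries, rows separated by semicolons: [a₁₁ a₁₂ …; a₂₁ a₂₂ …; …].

T = [3 -1/2 0; 0 1/4 0; 0 0 1]

T1 = [-3 0 0; 0 1/2 0; 0 0 1]
T2·T1 = [-3 1/2 0; 0 1/2 0; 0 0 1]
T3·…·T1 = [3 -1/2 0; 0 1/4 0; 0 0 1]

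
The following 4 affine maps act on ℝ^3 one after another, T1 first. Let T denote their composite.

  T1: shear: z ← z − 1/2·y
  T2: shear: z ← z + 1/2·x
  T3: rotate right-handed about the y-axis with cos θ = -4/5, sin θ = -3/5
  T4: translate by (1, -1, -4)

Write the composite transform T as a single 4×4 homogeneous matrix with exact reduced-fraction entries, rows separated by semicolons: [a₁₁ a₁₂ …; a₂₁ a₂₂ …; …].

T = [-11/10 3/10 -3/5 1; 0 1 0 -1; 1/5 2/5 -4/5 -4; 0 0 0 1]

T1 = [1 0 0 0; 0 1 0 0; 0 -1/2 1 0; 0 0 0 1]
T2·T1 = [1 0 0 0; 0 1 0 0; 1/2 -1/2 1 0; 0 0 0 1]
T3·…·T1 = [-11/10 3/10 -3/5 0; 0 1 0 0; 1/5 2/5 -4/5 0; 0 0 0 1]
T4·…·T1 = [-11/10 3/10 -3/5 1; 0 1 0 -1; 1/5 2/5 -4/5 -4; 0 0 0 1]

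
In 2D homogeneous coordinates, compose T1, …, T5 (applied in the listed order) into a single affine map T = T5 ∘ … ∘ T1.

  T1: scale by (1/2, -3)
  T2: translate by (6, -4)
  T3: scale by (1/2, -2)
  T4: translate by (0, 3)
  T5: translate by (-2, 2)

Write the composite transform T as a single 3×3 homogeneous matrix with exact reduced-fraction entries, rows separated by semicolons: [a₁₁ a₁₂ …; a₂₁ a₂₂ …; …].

T = [1/4 0 1; 0 6 13; 0 0 1]

T1 = [1/2 0 0; 0 -3 0; 0 0 1]
T2·T1 = [1/2 0 6; 0 -3 -4; 0 0 1]
T3·…·T1 = [1/4 0 3; 0 6 8; 0 0 1]
T4·…·T1 = [1/4 0 3; 0 6 11; 0 0 1]
T5·…·T1 = [1/4 0 1; 0 6 13; 0 0 1]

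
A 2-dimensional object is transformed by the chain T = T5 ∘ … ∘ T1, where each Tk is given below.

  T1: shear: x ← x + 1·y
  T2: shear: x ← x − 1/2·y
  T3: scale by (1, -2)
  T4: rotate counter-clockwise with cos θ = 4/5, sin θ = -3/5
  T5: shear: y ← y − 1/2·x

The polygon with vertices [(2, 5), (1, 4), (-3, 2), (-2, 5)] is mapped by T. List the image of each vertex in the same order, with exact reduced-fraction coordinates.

image vertices: (-12/5, -19/2), (-12/5, -7), (-4, 0), (-28/5, -11/2)

T1 shear: x ← x + 1·y: (2, 5) → (7, 5); (1, 4) → (5, 4); (-3, 2) → (-1, 2); (-2, 5) → (3, 5)
T2 shear: x ← x − 1/2·y: (7, 5) → (9/2, 5); (5, 4) → (3, 4); (-1, 2) → (-2, 2); (3, 5) → (1/2, 5)
T3 scale by (1, -2): (9/2, 5) → (9/2, -10); (3, 4) → (3, -8); (-2, 2) → (-2, -4); (1/2, 5) → (1/2, -10)
T4 rotate counter-clockwise with cos θ = 4/5, sin θ = -3/5: (9/2, -10) → (-12/5, -107/10); (3, -8) → (-12/5, -41/5); (-2, -4) → (-4, -2); (1/2, -10) → (-28/5, -83/10)
T5 shear: y ← y − 1/2·x: (-12/5, -107/10) → (-12/5, -19/2); (-12/5, -41/5) → (-12/5, -7); (-4, -2) → (-4, 0); (-28/5, -83/10) → (-28/5, -11/2)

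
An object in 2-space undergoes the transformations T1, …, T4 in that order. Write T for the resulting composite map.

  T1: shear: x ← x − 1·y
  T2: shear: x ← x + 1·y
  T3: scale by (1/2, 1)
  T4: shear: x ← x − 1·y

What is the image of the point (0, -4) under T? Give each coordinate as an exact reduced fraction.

T(p) = (4, -4)

T1 shear: x ← x − 1·y: (0, -4) → (4, -4)
T2 shear: x ← x + 1·y: (4, -4) → (0, -4)
T3 scale by (1/2, 1): (0, -4) → (0, -4)
T4 shear: x ← x − 1·y: (0, -4) → (4, -4)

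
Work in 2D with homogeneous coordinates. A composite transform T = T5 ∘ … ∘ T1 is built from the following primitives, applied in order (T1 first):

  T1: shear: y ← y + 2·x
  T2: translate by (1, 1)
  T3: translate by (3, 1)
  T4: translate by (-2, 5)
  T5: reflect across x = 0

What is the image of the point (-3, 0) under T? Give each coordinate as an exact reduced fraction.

T(p) = (1, 1)

T1 shear: y ← y + 2·x: (-3, 0) → (-3, -6)
T2 translate by (1, 1): (-3, -6) → (-2, -5)
T3 translate by (3, 1): (-2, -5) → (1, -4)
T4 translate by (-2, 5): (1, -4) → (-1, 1)
T5 reflect across x = 0: (-1, 1) → (1, 1)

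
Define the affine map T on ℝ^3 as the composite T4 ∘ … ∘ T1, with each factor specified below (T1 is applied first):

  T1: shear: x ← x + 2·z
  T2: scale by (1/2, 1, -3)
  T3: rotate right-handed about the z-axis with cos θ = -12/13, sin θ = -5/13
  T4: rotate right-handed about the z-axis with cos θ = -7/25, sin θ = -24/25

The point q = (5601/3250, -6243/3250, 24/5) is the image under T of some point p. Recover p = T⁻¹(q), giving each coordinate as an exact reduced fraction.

p = (-1, -3/2, -8/5)

T1 = [1 0 2 0; 0 1 0 0; 0 0 1 0; 0 0 0 1]
T2·T1 = [1/2 0 1 0; 0 1 0 0; 0 0 -3 0; 0 0 0 1]
T3·…·T1 = [-6/13 5/13 -12/13 0; -5/26 -12/13 -5/13 0; 0 0 -3 0; 0 0 0 1]
T4·…·T1 = [-18/325 -323/325 -36/325 0; 323/650 -36/325 323/325 0; 0 0 -3 0; 0 0 0 1]
det M = -3/2; M⁻¹ = [-72/325 646/325 2/3 0; -323/325 -36/325 0 0; 0 0 -1/3 0; 0 0 0 1]
M⁻¹ · (5601/3250, -6243/3250, 24/5)ᵀ = (-1, -3/2, -8/5)ᵀ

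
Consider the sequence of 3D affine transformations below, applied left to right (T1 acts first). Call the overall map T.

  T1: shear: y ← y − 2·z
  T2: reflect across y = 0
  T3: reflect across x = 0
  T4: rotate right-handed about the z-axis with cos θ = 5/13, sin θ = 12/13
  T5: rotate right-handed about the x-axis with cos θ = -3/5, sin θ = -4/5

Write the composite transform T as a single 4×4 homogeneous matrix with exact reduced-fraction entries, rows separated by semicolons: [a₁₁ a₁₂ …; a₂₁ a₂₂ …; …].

T = [-5/13 12/13 -24/13 0; 36/65 3/13 22/65 0; 48/65 4/13 -79/65 0; 0 0 0 1]

T1 = [1 0 0 0; 0 1 -2 0; 0 0 1 0; 0 0 0 1]
T2·T1 = [1 0 0 0; 0 -1 2 0; 0 0 1 0; 0 0 0 1]
T3·…·T1 = [-1 0 0 0; 0 -1 2 0; 0 0 1 0; 0 0 0 1]
T4·…·T1 = [-5/13 12/13 -24/13 0; -12/13 -5/13 10/13 0; 0 0 1 0; 0 0 0 1]
T5·…·T1 = [-5/13 12/13 -24/13 0; 36/65 3/13 22/65 0; 48/65 4/13 -79/65 0; 0 0 0 1]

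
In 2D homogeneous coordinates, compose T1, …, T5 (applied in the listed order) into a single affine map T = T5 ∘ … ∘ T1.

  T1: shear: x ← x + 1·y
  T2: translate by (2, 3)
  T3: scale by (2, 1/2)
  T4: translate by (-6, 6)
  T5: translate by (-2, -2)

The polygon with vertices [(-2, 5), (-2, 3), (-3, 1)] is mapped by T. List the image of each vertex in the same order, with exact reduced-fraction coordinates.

image vertices: (2, 8), (-2, 7), (-8, 6)

T1 shear: x ← x + 1·y: (-2, 5) → (3, 5); (-2, 3) → (1, 3); (-3, 1) → (-2, 1)
T2 translate by (2, 3): (3, 5) → (5, 8); (1, 3) → (3, 6); (-2, 1) → (0, 4)
T3 scale by (2, 1/2): (5, 8) → (10, 4); (3, 6) → (6, 3); (0, 4) → (0, 2)
T4 translate by (-6, 6): (10, 4) → (4, 10); (6, 3) → (0, 9); (0, 2) → (-6, 8)
T5 translate by (-2, -2): (4, 10) → (2, 8); (0, 9) → (-2, 7); (-6, 8) → (-8, 6)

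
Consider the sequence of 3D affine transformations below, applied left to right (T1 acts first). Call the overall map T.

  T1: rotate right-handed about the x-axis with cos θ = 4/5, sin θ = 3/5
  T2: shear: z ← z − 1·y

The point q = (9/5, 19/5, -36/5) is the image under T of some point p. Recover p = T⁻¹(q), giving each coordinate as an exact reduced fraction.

p = (9/5, 1, -5)

T1 = [1 0 0 0; 0 4/5 -3/5 0; 0 3/5 4/5 0; 0 0 0 1]
T2·T1 = [1 0 0 0; 0 4/5 -3/5 0; 0 -1/5 7/5 0; 0 0 0 1]
det M = 1; M⁻¹ = [1 0 0 0; 0 7/5 3/5 0; 0 1/5 4/5 0; 0 0 0 1]
M⁻¹ · (9/5, 19/5, -36/5)ᵀ = (9/5, 1, -5)ᵀ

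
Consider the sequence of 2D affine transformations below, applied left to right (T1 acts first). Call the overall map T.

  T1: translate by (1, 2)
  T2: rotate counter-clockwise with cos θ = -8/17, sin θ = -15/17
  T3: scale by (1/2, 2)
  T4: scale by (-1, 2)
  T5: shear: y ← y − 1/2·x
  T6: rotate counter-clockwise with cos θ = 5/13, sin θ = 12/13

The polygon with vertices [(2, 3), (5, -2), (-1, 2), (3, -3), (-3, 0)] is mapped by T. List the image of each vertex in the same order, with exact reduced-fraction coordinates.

T1 translate by (1, 2): (2, 3) → (3, 5); (5, -2) → (6, 0); (-1, 2) → (0, 4); (3, -3) → (4, -1); (-3, 0) → (-2, 2)
T2 rotate counter-clockwise with cos θ = -8/17, sin θ = -15/17: (3, 5) → (3, -5); (6, 0) → (-48/17, -90/17); (0, 4) → (60/17, -32/17); (4, -1) → (-47/17, -52/17); (-2, 2) → (46/17, 14/17)
T3 scale by (1/2, 2): (3, -5) → (3/2, -10); (-48/17, -90/17) → (-24/17, -180/17); (60/17, -32/17) → (30/17, -64/17); (-47/17, -52/17) → (-47/34, -104/17); (46/17, 14/17) → (23/17, 28/17)
T4 scale by (-1, 2): (3/2, -10) → (-3/2, -20); (-24/17, -180/17) → (24/17, -360/17); (30/17, -64/17) → (-30/17, -128/17); (-47/34, -104/17) → (47/34, -208/17); (23/17, 28/17) → (-23/17, 56/17)
T5 shear: y ← y − 1/2·x: (-3/2, -20) → (-3/2, -77/4); (24/17, -360/17) → (24/17, -372/17); (-30/17, -128/17) → (-30/17, -113/17); (47/34, -208/17) → (47/34, -879/68); (-23/17, 56/17) → (-23/17, 135/34)
T6 rotate counter-clockwise with cos θ = 5/13, sin θ = 12/13: (-3/2, -77/4) → (447/26, -457/52); (24/17, -372/17) → (4584/221, -1572/221); (-30/17, -113/17) → (1206/221, -925/221); (47/34, -879/68) → (5509/442, -3267/884); (-23/17, 135/34) → (-925/221, 123/442)

image vertices: (447/26, -457/52), (4584/221, -1572/221), (1206/221, -925/221), (5509/442, -3267/884), (-925/221, 123/442)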